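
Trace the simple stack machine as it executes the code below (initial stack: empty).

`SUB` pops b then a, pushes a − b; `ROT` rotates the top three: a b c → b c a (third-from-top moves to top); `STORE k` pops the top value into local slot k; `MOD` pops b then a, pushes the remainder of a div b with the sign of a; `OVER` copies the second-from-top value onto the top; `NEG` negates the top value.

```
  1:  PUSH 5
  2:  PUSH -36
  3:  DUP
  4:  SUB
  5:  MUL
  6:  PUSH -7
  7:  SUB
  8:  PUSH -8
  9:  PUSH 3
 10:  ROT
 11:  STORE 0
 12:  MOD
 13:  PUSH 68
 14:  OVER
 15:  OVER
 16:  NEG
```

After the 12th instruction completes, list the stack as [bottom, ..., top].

PUSH 5   → [5]
PUSH -36 → [5, -36]
DUP      → [5, -36, -36]
SUB      → [5, 0]
MUL      → [0]
PUSH -7  → [0, -7]
SUB      → [7]
PUSH -8  → [7, -8]
PUSH 3   → [7, -8, 3]
ROT      → [-8, 3, 7]
STORE 0  → [-8, 3]
MOD      → [-2]

[-2]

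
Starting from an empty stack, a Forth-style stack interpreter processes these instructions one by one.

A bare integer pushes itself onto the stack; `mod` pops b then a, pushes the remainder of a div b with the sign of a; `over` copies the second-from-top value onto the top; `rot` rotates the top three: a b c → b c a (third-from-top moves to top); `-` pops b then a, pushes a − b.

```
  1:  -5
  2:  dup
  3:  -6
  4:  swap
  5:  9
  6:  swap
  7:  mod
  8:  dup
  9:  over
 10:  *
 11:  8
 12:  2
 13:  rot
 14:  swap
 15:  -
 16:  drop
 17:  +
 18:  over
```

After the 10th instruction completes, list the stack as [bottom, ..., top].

-5    [-5]
dup   [-5, -5]
-6    [-5, -5, -6]
swap  [-5, -6, -5]
9     [-5, -6, -5, 9]
swap  [-5, -6, 9, -5]
mod   [-5, -6, 4]
dup   [-5, -6, 4, 4]
over  [-5, -6, 4, 4, 4]
*     [-5, -6, 4, 16]

[-5, -6, 4, 16]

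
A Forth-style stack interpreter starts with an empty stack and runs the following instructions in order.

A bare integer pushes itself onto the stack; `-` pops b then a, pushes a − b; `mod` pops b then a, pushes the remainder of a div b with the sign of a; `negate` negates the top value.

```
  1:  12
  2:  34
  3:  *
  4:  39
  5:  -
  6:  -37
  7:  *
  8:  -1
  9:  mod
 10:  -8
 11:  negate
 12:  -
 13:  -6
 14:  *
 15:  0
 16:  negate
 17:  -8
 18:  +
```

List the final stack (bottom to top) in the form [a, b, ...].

12     : [12]
34     : [12, 34]
*      : [408]
39     : [408, 39]
-      : [369]
-37    : [369, -37]
*      : [-13653]
-1     : [-13653, -1]
mod    : [0]
-8     : [0, -8]
negate : [0, 8]
-      : [-8]
-6     : [-8, -6]
*      : [48]
0      : [48, 0]
negate : [48, 0]
-8     : [48, 0, -8]
+      : [48, -8]

[48, -8]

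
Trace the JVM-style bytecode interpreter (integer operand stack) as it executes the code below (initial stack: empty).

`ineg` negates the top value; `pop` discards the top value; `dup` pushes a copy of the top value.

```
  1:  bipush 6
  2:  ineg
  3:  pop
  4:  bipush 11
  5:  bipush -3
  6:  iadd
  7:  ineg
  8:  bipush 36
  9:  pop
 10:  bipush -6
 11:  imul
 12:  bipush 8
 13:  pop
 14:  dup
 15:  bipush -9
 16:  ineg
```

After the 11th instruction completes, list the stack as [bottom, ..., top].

bipush 6  -> [6]
ineg      -> [-6]
pop       -> []
bipush 11 -> [11]
bipush -3 -> [11, -3]
iadd      -> [8]
ineg      -> [-8]
bipush 36 -> [-8, 36]
pop       -> [-8]
bipush -6 -> [-8, -6]
imul      -> [48]

[48]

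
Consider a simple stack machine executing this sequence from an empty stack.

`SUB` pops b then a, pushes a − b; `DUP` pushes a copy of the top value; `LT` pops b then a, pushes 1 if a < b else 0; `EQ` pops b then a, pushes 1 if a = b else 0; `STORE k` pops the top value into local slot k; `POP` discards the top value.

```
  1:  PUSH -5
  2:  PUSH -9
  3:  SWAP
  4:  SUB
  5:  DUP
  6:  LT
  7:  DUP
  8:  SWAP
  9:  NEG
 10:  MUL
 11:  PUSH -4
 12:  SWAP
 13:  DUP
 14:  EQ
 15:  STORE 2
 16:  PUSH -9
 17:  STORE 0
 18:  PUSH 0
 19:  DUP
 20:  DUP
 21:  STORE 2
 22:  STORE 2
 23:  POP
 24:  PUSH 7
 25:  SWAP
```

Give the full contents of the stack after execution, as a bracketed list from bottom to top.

PUSH -5 -> [-5]
PUSH -9 -> [-5, -9]
SWAP    -> [-9, -5]
SUB     -> [-4]
DUP     -> [-4, -4]
LT      -> [0]
DUP     -> [0, 0]
SWAP    -> [0, 0]
NEG     -> [0, 0]
MUL     -> [0]
PUSH -4 -> [0, -4]
SWAP    -> [-4, 0]
DUP     -> [-4, 0, 0]
EQ      -> [-4, 1]
STORE 2 -> [-4]
PUSH -9 -> [-4, -9]
STORE 0 -> [-4]
PUSH 0  -> [-4, 0]
DUP     -> [-4, 0, 0]
DUP     -> [-4, 0, 0, 0]
STORE 2 -> [-4, 0, 0]
STORE 2 -> [-4, 0]
POP     -> [-4]
PUSH 7  -> [-4, 7]
SWAP    -> [7, -4]

[7, -4]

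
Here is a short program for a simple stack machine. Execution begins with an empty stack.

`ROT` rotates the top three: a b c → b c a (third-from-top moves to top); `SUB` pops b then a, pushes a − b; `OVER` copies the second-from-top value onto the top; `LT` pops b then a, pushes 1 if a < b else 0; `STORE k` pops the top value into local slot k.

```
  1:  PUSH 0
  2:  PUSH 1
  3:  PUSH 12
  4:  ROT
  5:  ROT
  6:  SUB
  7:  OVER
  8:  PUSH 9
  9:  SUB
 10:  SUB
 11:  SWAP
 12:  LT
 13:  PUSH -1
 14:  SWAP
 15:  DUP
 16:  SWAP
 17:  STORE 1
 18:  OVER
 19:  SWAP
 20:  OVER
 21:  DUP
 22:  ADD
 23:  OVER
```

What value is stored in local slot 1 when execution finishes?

PUSH 0  → [0]
PUSH 1  → [0, 1]
PUSH 12 → [0, 1, 12]
ROT     → [1, 12, 0]
ROT     → [12, 0, 1]
SUB     → [12, -1]
OVER    → [12, -1, 12]
PUSH 9  → [12, -1, 12, 9]
SUB     → [12, -1, 3]
SUB     → [12, -4]
SWAP    → [-4, 12]
LT      → [1]
PUSH -1 → [1, -1]
SWAP    → [-1, 1]
DUP     → [-1, 1, 1]
SWAP    → [-1, 1, 1]
STORE 1 → [-1, 1]
OVER    → [-1, 1, -1]
SWAP    → [-1, -1, 1]
OVER    → [-1, -1, 1, -1]
DUP     → [-1, -1, 1, -1, -1]
ADD     → [-1, -1, 1, -2]
OVER    → [-1, -1, 1, -2, 1]

1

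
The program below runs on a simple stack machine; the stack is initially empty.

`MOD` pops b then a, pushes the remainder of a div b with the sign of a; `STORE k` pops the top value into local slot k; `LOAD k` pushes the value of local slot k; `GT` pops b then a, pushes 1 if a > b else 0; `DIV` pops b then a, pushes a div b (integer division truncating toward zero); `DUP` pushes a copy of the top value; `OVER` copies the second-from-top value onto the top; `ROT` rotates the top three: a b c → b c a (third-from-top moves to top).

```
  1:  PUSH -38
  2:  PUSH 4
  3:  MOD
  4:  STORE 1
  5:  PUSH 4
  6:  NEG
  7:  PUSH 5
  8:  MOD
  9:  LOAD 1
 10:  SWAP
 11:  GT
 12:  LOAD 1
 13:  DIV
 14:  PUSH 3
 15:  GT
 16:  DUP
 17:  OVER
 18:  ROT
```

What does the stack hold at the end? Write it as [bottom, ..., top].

[0, 0, 0]

PUSH -38 → -38
PUSH 4   → -38 4
MOD      → -2
STORE 1  → (empty)
PUSH 4   → 4
NEG      → -4
PUSH 5   → -4 5
MOD      → -4
LOAD 1   → -4 -2
SWAP     → -2 -4
GT       → 1
LOAD 1   → 1 -2
DIV      → 0
PUSH 3   → 0 3
GT       → 0
DUP      → 0 0
OVER     → 0 0 0
ROT      → 0 0 0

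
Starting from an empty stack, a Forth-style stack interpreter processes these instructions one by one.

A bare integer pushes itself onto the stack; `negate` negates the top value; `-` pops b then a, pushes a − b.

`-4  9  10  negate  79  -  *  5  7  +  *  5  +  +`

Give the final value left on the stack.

-4      -4
9       -4 9
10      -4 9 10
negate  -4 9 -10
79      -4 9 -10 79
-       -4 9 -89
*       -4 -801
5       -4 -801 5
7       -4 -801 5 7
+       -4 -801 12
*       -4 -9612
5       -4 -9612 5
+       -4 -9607
+       -9611

-9611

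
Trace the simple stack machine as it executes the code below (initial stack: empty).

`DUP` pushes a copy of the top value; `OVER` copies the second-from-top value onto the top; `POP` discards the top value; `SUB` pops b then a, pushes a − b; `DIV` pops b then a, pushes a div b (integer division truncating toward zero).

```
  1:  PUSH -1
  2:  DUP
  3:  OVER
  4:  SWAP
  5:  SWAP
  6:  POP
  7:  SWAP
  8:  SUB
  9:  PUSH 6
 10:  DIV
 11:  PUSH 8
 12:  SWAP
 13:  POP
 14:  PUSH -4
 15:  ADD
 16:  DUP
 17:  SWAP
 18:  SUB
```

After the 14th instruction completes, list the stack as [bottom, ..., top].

PUSH -1 → -1
DUP     → -1 -1
OVER    → -1 -1 -1
SWAP    → -1 -1 -1
SWAP    → -1 -1 -1
POP     → -1 -1
SWAP    → -1 -1
SUB     → 0
PUSH 6  → 0 6
DIV     → 0
PUSH 8  → 0 8
SWAP    → 8 0
POP     → 8
PUSH -4 → 8 -4

[8, -4]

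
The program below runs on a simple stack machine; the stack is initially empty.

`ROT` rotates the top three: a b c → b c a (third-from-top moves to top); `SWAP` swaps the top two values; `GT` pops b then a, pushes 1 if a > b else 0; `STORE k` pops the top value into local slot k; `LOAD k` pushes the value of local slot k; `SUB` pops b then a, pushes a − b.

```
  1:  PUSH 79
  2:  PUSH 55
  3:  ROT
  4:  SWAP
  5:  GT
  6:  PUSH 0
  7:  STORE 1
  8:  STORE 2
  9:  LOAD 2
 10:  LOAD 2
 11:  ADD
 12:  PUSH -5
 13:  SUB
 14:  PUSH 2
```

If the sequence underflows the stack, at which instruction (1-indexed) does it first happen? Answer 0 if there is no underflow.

3

PUSH 79 : [79]
PUSH 55 : [79, 55]
ROT  — needs 3 operands, stack has 2 → underflow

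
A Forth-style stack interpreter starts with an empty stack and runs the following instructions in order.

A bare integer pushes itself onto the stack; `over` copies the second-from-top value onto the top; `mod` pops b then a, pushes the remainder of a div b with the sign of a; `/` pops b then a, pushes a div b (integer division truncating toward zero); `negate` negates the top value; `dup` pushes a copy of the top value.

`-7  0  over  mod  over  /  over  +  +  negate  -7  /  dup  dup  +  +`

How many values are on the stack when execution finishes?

1

-7     : [-7]
0      : [-7, 0]
over   : [-7, 0, -7]
mod    : [-7, 0]
over   : [-7, 0, -7]
/      : [-7, 0]
over   : [-7, 0, -7]
+      : [-7, -7]
+      : [-14]
negate : [14]
-7     : [14, -7]
/      : [-2]
dup    : [-2, -2]
dup    : [-2, -2, -2]
+      : [-2, -4]
+      : [-6]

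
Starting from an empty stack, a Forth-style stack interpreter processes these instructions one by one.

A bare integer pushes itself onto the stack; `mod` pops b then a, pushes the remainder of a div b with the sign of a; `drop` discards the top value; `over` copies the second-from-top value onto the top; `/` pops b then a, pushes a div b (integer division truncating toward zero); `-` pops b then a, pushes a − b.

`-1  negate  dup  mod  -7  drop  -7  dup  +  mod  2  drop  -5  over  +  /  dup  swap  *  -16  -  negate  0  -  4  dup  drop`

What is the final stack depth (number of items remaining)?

2

-1     : -1
negate : 1
dup    : 1 1
mod    : 0
-7     : 0 -7
drop   : 0
-7     : 0 -7
dup    : 0 -7 -7
+      : 0 -14
mod    : 0
2      : 0 2
drop   : 0
-5     : 0 -5
over   : 0 -5 0
+      : 0 -5
/      : 0
dup    : 0 0
swap   : 0 0
*      : 0
-16    : 0 -16
-      : 16
negate : -16
0      : -16 0
-      : -16
4      : -16 4
dup    : -16 4 4
drop   : -16 4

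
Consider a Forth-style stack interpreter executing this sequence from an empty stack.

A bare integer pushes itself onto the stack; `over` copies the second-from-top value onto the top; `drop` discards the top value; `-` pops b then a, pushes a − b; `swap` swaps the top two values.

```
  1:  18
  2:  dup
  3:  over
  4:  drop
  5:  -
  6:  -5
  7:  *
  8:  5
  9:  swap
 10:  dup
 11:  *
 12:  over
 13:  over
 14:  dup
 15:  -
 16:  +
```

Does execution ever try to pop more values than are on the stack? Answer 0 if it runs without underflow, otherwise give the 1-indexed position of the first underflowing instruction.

18   : [18]
dup  : [18, 18]
over : [18, 18, 18]
drop : [18, 18]
-    : [0]
-5   : [0, -5]
*    : [0]
5    : [0, 5]
swap : [5, 0]
dup  : [5, 0, 0]
*    : [5, 0]
over : [5, 0, 5]
over : [5, 0, 5, 0]
dup  : [5, 0, 5, 0, 0]
-    : [5, 0, 5, 0]
+    : [5, 0, 5]

0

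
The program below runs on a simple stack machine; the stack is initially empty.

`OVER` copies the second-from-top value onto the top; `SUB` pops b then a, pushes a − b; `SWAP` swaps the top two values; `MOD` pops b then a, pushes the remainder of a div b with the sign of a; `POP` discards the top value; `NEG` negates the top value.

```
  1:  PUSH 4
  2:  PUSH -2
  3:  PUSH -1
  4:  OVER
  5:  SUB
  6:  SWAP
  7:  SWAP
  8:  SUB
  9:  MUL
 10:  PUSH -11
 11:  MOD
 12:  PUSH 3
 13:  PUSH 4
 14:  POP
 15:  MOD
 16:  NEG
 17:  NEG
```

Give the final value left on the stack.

-1

PUSH 4   : 4
PUSH -2  : 4 -2
PUSH -1  : 4 -2 -1
OVER     : 4 -2 -1 -2
SUB      : 4 -2 1
SWAP     : 4 1 -2
SWAP     : 4 -2 1
SUB      : 4 -3
MUL      : -12
PUSH -11 : -12 -11
MOD      : -1
PUSH 3   : -1 3
PUSH 4   : -1 3 4
POP      : -1 3
MOD      : -1
NEG      : 1
NEG      : -1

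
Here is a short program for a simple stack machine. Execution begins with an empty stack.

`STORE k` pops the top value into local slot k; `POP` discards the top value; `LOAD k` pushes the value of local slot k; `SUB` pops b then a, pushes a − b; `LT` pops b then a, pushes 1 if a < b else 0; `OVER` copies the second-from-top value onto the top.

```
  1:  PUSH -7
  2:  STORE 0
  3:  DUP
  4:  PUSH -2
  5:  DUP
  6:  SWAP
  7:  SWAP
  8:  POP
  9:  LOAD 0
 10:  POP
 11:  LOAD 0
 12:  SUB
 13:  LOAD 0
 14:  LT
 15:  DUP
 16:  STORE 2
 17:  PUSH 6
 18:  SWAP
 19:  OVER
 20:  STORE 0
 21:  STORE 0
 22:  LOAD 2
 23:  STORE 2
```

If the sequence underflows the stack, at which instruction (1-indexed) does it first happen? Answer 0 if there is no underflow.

PUSH -7  [-7]
STORE 0  []
DUP  — needs 1 operand, stack has 0 → underflow

3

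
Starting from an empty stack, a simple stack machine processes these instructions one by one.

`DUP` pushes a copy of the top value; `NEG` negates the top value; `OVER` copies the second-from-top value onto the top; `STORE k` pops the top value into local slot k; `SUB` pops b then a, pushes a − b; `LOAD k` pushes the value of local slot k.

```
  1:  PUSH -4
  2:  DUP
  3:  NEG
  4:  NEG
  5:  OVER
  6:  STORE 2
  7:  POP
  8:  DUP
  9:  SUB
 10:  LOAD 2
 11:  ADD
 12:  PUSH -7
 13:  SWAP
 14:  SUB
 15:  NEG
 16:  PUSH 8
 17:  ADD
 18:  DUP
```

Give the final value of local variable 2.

PUSH -4 -> [-4]
DUP     -> [-4, -4]
NEG     -> [-4, 4]
NEG     -> [-4, -4]
OVER    -> [-4, -4, -4]
STORE 2 -> [-4, -4]
POP     -> [-4]
DUP     -> [-4, -4]
SUB     -> [0]
LOAD 2  -> [0, -4]
ADD     -> [-4]
PUSH -7 -> [-4, -7]
SWAP    -> [-7, -4]
SUB     -> [-3]
NEG     -> [3]
PUSH 8  -> [3, 8]
ADD     -> [11]
DUP     -> [11, 11]

-4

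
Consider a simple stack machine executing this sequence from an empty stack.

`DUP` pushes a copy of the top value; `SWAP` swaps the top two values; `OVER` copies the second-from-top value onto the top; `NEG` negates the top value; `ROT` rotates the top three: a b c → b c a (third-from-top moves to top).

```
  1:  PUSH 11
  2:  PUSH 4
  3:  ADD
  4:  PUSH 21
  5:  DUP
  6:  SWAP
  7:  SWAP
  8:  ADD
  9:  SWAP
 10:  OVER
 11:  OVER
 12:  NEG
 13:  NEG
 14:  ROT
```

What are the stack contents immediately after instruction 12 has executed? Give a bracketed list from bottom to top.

PUSH 11 -> 11
PUSH 4  -> 11 4
ADD     -> 15
PUSH 21 -> 15 21
DUP     -> 15 21 21
SWAP    -> 15 21 21
SWAP    -> 15 21 21
ADD     -> 15 42
SWAP    -> 42 15
OVER    -> 42 15 42
OVER    -> 42 15 42 15
NEG     -> 42 15 42 -15

[42, 15, 42, -15]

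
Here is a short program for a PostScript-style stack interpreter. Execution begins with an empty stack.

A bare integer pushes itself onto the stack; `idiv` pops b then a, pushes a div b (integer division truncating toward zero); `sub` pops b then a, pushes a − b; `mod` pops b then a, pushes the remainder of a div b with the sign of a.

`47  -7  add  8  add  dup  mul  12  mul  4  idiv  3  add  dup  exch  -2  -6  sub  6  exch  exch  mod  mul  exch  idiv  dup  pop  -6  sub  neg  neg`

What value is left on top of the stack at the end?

47   : [47]
-7   : [47, -7]
add  : [40]
8    : [40, 8]
add  : [48]
dup  : [48, 48]
mul  : [2304]
12   : [2304, 12]
mul  : [27648]
4    : [27648, 4]
idiv : [6912]
3    : [6912, 3]
add  : [6915]
dup  : [6915, 6915]
exch : [6915, 6915]
-2   : [6915, 6915, -2]
-6   : [6915, 6915, -2, -6]
sub  : [6915, 6915, 4]
6    : [6915, 6915, 4, 6]
exch : [6915, 6915, 6, 4]
exch : [6915, 6915, 4, 6]
mod  : [6915, 6915, 4]
mul  : [6915, 27660]
exch : [27660, 6915]
idiv : [4]
dup  : [4, 4]
pop  : [4]
-6   : [4, -6]
sub  : [10]
neg  : [-10]
neg  : [10]

10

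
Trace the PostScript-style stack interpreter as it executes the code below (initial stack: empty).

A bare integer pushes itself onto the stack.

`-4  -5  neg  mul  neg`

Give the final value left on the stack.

20

-4   [-4]
-5   [-4, -5]
neg  [-4, 5]
mul  [-20]
neg  [20]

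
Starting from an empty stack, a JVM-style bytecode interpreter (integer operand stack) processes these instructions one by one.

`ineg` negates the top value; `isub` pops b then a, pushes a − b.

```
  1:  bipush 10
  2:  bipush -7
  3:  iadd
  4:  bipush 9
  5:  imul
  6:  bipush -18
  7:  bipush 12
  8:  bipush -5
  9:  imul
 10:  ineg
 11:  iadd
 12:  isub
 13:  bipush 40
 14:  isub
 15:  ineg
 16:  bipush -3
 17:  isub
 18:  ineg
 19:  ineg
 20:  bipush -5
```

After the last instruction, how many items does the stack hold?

bipush 10  : [10]
bipush -7  : [10, -7]
iadd       : [3]
bipush 9   : [3, 9]
imul       : [27]
bipush -18 : [27, -18]
bipush 12  : [27, -18, 12]
bipush -5  : [27, -18, 12, -5]
imul       : [27, -18, -60]
ineg       : [27, -18, 60]
iadd       : [27, 42]
isub       : [-15]
bipush 40  : [-15, 40]
isub       : [-55]
ineg       : [55]
bipush -3  : [55, -3]
isub       : [58]
ineg       : [-58]
ineg       : [58]
bipush -5  : [58, -5]

2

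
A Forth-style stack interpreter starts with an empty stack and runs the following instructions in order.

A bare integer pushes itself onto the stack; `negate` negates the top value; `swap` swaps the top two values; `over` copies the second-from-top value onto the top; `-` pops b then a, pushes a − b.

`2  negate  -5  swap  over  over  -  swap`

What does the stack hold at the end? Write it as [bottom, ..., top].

2      : [2]
negate : [-2]
-5     : [-2, -5]
swap   : [-5, -2]
over   : [-5, -2, -5]
over   : [-5, -2, -5, -2]
-      : [-5, -2, -3]
swap   : [-5, -3, -2]

[-5, -3, -2]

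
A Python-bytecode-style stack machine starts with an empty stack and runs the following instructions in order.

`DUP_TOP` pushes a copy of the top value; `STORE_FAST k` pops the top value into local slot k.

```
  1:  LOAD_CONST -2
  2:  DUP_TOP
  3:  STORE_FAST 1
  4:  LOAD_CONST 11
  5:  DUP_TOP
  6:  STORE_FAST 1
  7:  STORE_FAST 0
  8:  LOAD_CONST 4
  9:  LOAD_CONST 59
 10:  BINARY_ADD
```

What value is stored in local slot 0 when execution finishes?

11

LOAD_CONST -2 -> [-2]
DUP_TOP       -> [-2, -2]
STORE_FAST 1  -> [-2]
LOAD_CONST 11 -> [-2, 11]
DUP_TOP       -> [-2, 11, 11]
STORE_FAST 1  -> [-2, 11]
STORE_FAST 0  -> [-2]
LOAD_CONST 4  -> [-2, 4]
LOAD_CONST 59 -> [-2, 4, 59]
BINARY_ADD    -> [-2, 63]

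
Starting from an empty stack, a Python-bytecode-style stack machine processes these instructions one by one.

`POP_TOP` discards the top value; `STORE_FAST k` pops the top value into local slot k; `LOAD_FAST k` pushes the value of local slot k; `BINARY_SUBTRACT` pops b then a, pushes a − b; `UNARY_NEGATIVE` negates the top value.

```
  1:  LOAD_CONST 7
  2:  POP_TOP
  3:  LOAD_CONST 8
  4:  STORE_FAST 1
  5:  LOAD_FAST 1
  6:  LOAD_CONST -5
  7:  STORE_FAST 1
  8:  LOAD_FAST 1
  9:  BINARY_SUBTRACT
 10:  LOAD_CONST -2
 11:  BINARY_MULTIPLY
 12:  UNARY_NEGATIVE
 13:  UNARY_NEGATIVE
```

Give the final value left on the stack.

LOAD_CONST 7    -> [7]
POP_TOP         -> []
LOAD_CONST 8    -> [8]
STORE_FAST 1    -> []
LOAD_FAST 1     -> [8]
LOAD_CONST -5   -> [8, -5]
STORE_FAST 1    -> [8]
LOAD_FAST 1     -> [8, -5]
BINARY_SUBTRACT -> [13]
LOAD_CONST -2   -> [13, -2]
BINARY_MULTIPLY -> [-26]
UNARY_NEGATIVE  -> [26]
UNARY_NEGATIVE  -> [-26]

-26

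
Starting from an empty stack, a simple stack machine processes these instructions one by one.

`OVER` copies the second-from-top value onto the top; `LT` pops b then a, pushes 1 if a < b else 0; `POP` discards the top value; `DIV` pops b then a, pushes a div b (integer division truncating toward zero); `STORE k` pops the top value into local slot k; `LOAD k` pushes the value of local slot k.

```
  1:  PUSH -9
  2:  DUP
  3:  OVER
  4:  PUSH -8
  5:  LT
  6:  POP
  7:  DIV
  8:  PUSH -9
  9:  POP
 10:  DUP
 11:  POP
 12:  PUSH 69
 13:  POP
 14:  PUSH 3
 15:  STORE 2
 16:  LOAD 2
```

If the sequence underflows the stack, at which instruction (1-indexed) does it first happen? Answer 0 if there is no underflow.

0

PUSH -9 : -9
DUP     : -9 -9
OVER    : -9 -9 -9
PUSH -8 : -9 -9 -9 -8
LT      : -9 -9 1
POP     : -9 -9
DIV     : 1
PUSH -9 : 1 -9
POP     : 1
DUP     : 1 1
POP     : 1
PUSH 69 : 1 69
POP     : 1
PUSH 3  : 1 3
STORE 2 : 1
LOAD 2  : 1 3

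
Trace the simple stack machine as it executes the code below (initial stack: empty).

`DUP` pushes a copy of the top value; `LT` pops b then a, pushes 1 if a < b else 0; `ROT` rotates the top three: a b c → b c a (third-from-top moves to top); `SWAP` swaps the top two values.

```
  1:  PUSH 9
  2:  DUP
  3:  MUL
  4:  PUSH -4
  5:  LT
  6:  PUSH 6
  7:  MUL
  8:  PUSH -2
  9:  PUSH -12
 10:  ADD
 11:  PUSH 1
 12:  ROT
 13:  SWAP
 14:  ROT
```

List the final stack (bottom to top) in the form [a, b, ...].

[0, 1, -14]

PUSH 9    [9]
DUP       [9, 9]
MUL       [81]
PUSH -4   [81, -4]
LT        [0]
PUSH 6    [0, 6]
MUL       [0]
PUSH -2   [0, -2]
PUSH -12  [0, -2, -12]
ADD       [0, -14]
PUSH 1    [0, -14, 1]
ROT       [-14, 1, 0]
SWAP      [-14, 0, 1]
ROT       [0, 1, -14]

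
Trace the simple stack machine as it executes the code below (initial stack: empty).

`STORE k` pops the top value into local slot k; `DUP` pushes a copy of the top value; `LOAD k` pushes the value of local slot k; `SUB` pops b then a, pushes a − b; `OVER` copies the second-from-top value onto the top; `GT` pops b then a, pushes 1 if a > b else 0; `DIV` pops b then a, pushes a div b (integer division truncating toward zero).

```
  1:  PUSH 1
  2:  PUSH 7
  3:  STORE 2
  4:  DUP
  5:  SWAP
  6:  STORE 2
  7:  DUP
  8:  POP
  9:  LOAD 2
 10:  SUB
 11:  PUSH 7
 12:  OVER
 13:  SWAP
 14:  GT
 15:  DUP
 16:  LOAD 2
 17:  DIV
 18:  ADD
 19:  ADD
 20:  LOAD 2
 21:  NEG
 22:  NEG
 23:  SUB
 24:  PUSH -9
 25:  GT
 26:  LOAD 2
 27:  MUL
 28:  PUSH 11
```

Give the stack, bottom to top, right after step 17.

[0, 0, 0]

PUSH 1  : [1]
PUSH 7  : [1, 7]
STORE 2 : [1]
DUP     : [1, 1]
SWAP    : [1, 1]
STORE 2 : [1]
DUP     : [1, 1]
POP     : [1]
LOAD 2  : [1, 1]
SUB     : [0]
PUSH 7  : [0, 7]
OVER    : [0, 7, 0]
SWAP    : [0, 0, 7]
GT      : [0, 0]
DUP     : [0, 0, 0]
LOAD 2  : [0, 0, 0, 1]
DIV     : [0, 0, 0]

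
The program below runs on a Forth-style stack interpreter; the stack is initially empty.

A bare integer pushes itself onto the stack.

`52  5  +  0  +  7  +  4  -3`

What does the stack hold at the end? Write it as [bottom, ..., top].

[64, 4, -3]

52 : 52
5  : 52 5
+  : 57
0  : 57 0
+  : 57
7  : 57 7
+  : 64
4  : 64 4
-3 : 64 4 -3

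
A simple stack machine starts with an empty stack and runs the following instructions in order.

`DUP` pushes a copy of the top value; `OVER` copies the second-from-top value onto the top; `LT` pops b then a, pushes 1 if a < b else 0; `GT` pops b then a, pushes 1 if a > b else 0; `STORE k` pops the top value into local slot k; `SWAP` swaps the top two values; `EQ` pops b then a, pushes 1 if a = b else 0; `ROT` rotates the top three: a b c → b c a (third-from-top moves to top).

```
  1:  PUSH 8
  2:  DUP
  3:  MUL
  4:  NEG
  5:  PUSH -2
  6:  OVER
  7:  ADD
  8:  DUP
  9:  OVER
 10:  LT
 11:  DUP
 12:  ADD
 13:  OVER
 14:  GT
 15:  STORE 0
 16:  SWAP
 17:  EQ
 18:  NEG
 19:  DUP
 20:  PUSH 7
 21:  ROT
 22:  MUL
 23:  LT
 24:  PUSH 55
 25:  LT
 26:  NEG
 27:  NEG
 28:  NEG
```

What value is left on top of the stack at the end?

-1

PUSH 8  : 8
DUP     : 8 8
MUL     : 64
NEG     : -64
PUSH -2 : -64 -2
OVER    : -64 -2 -64
ADD     : -64 -66
DUP     : -64 -66 -66
OVER    : -64 -66 -66 -66
LT      : -64 -66 0
DUP     : -64 -66 0 0
ADD     : -64 -66 0
OVER    : -64 -66 0 -66
GT      : -64 -66 1
STORE 0 : -64 -66
SWAP    : -66 -64
EQ      : 0
NEG     : 0
DUP     : 0 0
PUSH 7  : 0 0 7
ROT     : 0 7 0
MUL     : 0 0
LT      : 0
PUSH 55 : 0 55
LT      : 1
NEG     : -1
NEG     : 1
NEG     : -1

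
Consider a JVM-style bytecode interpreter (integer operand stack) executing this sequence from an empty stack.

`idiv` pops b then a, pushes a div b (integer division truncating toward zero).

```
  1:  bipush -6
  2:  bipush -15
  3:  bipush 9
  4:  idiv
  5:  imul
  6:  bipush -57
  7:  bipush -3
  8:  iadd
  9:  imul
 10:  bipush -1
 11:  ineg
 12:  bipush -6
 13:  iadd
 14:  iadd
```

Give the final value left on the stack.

-365

bipush -6   [-6]
bipush -15  [-6, -15]
bipush 9    [-6, -15, 9]
idiv        [-6, -1]
imul        [6]
bipush -57  [6, -57]
bipush -3   [6, -57, -3]
iadd        [6, -60]
imul        [-360]
bipush -1   [-360, -1]
ineg        [-360, 1]
bipush -6   [-360, 1, -6]
iadd        [-360, -5]
iadd        [-365]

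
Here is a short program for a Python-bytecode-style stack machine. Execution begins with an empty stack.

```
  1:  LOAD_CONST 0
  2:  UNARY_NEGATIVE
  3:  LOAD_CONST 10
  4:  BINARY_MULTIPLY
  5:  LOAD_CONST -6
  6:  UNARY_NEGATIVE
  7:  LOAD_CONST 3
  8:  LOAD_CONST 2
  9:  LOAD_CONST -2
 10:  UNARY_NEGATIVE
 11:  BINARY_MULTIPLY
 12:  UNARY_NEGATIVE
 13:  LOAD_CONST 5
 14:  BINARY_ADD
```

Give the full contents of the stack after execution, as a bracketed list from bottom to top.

[0, 6, 3, 1]

LOAD_CONST 0    -> [0]
UNARY_NEGATIVE  -> [0]
LOAD_CONST 10   -> [0, 10]
BINARY_MULTIPLY -> [0]
LOAD_CONST -6   -> [0, -6]
UNARY_NEGATIVE  -> [0, 6]
LOAD_CONST 3    -> [0, 6, 3]
LOAD_CONST 2    -> [0, 6, 3, 2]
LOAD_CONST -2   -> [0, 6, 3, 2, -2]
UNARY_NEGATIVE  -> [0, 6, 3, 2, 2]
BINARY_MULTIPLY -> [0, 6, 3, 4]
UNARY_NEGATIVE  -> [0, 6, 3, -4]
LOAD_CONST 5    -> [0, 6, 3, -4, 5]
BINARY_ADD      -> [0, 6, 3, 1]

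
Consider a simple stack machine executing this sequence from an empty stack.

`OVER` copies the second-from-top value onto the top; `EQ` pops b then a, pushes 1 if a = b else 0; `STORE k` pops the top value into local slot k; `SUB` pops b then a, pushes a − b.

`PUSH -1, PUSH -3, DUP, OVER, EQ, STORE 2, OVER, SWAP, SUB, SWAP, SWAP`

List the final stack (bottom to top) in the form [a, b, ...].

[-1, 2]

PUSH -1  [-1]
PUSH -3  [-1, -3]
DUP      [-1, -3, -3]
OVER     [-1, -3, -3, -3]
EQ       [-1, -3, 1]
STORE 2  [-1, -3]
OVER     [-1, -3, -1]
SWAP     [-1, -1, -3]
SUB      [-1, 2]
SWAP     [2, -1]
SWAP     [-1, 2]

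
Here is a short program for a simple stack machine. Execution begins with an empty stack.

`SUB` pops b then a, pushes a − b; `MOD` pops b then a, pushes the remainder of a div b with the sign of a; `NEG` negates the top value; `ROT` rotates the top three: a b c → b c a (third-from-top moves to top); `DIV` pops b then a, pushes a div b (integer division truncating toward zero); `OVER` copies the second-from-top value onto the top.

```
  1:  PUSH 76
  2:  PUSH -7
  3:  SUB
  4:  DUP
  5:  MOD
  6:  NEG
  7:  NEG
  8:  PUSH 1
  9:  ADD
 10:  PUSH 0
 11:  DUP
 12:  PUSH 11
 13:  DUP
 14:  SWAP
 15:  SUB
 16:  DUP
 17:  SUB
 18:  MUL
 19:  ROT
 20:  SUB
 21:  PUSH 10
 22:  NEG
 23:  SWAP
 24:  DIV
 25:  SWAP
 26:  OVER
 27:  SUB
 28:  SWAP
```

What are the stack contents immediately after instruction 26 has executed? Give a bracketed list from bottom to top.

PUSH 76 -> 76
PUSH -7 -> 76 -7
SUB     -> 83
DUP     -> 83 83
MOD     -> 0
NEG     -> 0
NEG     -> 0
PUSH 1  -> 0 1
ADD     -> 1
PUSH 0  -> 1 0
DUP     -> 1 0 0
PUSH 11 -> 1 0 0 11
DUP     -> 1 0 0 11 11
SWAP    -> 1 0 0 11 11
SUB     -> 1 0 0 0
DUP     -> 1 0 0 0 0
SUB     -> 1 0 0 0
MUL     -> 1 0 0
ROT     -> 0 0 1
SUB     -> 0 -1
PUSH 10 -> 0 -1 10
NEG     -> 0 -1 -10
SWAP    -> 0 -10 -1
DIV     -> 0 10
SWAP    -> 10 0
OVER    -> 10 0 10

[10, 0, 10]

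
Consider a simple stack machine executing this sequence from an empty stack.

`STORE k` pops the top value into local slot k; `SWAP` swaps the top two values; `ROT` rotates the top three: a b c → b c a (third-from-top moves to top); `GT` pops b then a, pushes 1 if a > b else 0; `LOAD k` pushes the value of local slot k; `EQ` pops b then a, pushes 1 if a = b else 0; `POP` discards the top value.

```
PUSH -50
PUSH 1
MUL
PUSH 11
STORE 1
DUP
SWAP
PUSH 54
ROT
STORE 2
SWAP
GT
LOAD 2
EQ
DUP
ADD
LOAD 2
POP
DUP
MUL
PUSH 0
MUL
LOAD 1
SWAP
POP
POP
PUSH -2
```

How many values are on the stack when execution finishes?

PUSH -50 → [-50]
PUSH 1   → [-50, 1]
MUL      → [-50]
PUSH 11  → [-50, 11]
STORE 1  → [-50]
DUP      → [-50, -50]
SWAP     → [-50, -50]
PUSH 54  → [-50, -50, 54]
ROT      → [-50, 54, -50]
STORE 2  → [-50, 54]
SWAP     → [54, -50]
GT       → [1]
LOAD 2   → [1, -50]
EQ       → [0]
DUP      → [0, 0]
ADD      → [0]
LOAD 2   → [0, -50]
POP      → [0]
DUP      → [0, 0]
MUL      → [0]
PUSH 0   → [0, 0]
MUL      → [0]
LOAD 1   → [0, 11]
SWAP     → [11, 0]
POP      → [11]
POP      → []
PUSH -2  → [-2]

1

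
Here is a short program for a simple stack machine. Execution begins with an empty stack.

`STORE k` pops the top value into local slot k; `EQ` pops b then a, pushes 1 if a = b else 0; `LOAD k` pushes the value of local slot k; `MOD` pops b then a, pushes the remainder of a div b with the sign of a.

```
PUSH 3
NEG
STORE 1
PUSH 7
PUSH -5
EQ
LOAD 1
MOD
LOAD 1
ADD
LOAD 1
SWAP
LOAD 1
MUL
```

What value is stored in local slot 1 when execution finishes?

PUSH 3   3
NEG      -3
STORE 1  (empty)
PUSH 7   7
PUSH -5  7 -5
EQ       0
LOAD 1   0 -3
MOD      0
LOAD 1   0 -3
ADD      -3
LOAD 1   -3 -3
SWAP     -3 -3
LOAD 1   -3 -3 -3
MUL      -3 9

-3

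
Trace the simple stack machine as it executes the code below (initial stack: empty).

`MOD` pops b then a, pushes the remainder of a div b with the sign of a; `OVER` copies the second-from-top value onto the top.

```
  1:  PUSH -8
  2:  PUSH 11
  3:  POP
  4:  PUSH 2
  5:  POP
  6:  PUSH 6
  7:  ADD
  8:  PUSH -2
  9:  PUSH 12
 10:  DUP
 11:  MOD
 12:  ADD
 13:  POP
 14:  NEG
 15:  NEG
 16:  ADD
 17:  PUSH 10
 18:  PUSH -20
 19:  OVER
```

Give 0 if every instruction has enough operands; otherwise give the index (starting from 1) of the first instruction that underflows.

16

PUSH -8 → [-8]
PUSH 11 → [-8, 11]
POP     → [-8]
PUSH 2  → [-8, 2]
POP     → [-8]
PUSH 6  → [-8, 6]
ADD     → [-2]
PUSH -2 → [-2, -2]
PUSH 12 → [-2, -2, 12]
DUP     → [-2, -2, 12, 12]
MOD     → [-2, -2, 0]
ADD     → [-2, -2]
POP     → [-2]
NEG     → [2]
NEG     → [-2]
ADD  — needs 2 operands, stack has 1 → underflow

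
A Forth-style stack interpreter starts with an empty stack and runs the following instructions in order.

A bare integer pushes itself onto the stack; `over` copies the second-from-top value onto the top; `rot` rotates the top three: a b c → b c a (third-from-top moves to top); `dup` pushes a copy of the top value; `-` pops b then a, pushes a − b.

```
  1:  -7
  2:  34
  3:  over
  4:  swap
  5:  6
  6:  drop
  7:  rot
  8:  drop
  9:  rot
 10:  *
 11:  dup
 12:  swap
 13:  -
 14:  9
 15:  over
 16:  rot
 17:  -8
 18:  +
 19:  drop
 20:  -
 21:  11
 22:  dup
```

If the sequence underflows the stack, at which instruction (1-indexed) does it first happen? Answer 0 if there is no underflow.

-7   -> -7
34   -> -7 34
over -> -7 34 -7
swap -> -7 -7 34
6    -> -7 -7 34 6
drop -> -7 -7 34
rot  -> -7 34 -7
drop -> -7 34
rot  — needs 3 operands, stack has 2 → underflow

9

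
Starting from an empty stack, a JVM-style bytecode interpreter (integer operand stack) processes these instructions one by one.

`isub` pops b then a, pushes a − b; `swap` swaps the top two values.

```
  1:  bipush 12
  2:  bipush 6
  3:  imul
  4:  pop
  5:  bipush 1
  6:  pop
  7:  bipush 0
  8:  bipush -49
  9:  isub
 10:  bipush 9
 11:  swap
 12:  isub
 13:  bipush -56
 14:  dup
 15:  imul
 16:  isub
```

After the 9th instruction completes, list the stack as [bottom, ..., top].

bipush 12  → 12
bipush 6   → 12 6
imul       → 72
pop        → (empty)
bipush 1   → 1
pop        → (empty)
bipush 0   → 0
bipush -49 → 0 -49
isub       → 49

[49]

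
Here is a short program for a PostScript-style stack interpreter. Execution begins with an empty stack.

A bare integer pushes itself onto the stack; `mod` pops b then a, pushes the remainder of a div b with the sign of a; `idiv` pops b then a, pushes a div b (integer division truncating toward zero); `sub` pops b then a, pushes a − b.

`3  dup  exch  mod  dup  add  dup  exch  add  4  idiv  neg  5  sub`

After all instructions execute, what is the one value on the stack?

-5

3    -> [3]
dup  -> [3, 3]
exch -> [3, 3]
mod  -> [0]
dup  -> [0, 0]
add  -> [0]
dup  -> [0, 0]
exch -> [0, 0]
add  -> [0]
4    -> [0, 4]
idiv -> [0]
neg  -> [0]
5    -> [0, 5]
sub  -> [-5]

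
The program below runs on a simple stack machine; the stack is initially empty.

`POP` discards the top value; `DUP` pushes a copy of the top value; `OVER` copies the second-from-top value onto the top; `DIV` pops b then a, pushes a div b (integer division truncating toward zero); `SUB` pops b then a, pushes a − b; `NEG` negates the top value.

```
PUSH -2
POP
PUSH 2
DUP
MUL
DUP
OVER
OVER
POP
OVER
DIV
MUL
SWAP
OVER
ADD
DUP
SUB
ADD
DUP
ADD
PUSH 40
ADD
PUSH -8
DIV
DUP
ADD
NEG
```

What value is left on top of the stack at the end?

12

PUSH -2  -2
POP      (empty)
PUSH 2   2
DUP      2 2
MUL      4
DUP      4 4
OVER     4 4 4
OVER     4 4 4 4
POP      4 4 4
OVER     4 4 4 4
DIV      4 4 1
MUL      4 4
SWAP     4 4
OVER     4 4 4
ADD      4 8
DUP      4 8 8
SUB      4 0
ADD      4
DUP      4 4
ADD      8
PUSH 40  8 40
ADD      48
PUSH -8  48 -8
DIV      -6
DUP      -6 -6
ADD      -12
NEG      12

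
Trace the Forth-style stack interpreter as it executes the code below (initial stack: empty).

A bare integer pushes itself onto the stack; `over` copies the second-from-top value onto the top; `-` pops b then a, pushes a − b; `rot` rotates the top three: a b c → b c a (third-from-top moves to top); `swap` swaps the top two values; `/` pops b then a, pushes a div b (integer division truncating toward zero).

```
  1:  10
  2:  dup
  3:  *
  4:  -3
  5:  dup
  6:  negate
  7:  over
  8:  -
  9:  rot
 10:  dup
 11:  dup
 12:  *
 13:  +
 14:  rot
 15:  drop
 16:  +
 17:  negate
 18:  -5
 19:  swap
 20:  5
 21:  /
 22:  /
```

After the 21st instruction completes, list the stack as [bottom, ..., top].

[-5, -2021]

10     : 10
dup    : 10 10
*      : 100
-3     : 100 -3
dup    : 100 -3 -3
negate : 100 -3 3
over   : 100 -3 3 -3
-      : 100 -3 6
rot    : -3 6 100
dup    : -3 6 100 100
dup    : -3 6 100 100 100
*      : -3 6 100 10000
+      : -3 6 10100
rot    : 6 10100 -3
drop   : 6 10100
+      : 10106
negate : -10106
-5     : -10106 -5
swap   : -5 -10106
5      : -5 -10106 5
/      : -5 -2021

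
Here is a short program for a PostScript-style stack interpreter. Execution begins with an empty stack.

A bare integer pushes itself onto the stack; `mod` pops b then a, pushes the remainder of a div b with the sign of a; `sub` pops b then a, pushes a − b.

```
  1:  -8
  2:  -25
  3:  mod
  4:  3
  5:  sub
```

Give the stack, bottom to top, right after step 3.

[-8]

-8  -> -8
-25 -> -8 -25
mod -> -8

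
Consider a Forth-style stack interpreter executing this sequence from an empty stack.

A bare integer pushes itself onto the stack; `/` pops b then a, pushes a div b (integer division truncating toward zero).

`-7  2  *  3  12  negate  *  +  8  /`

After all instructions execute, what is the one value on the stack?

-7      -7
2       -7 2
*       -14
3       -14 3
12      -14 3 12
negate  -14 3 -12
*       -14 -36
+       -50
8       -50 8
/       -6

-6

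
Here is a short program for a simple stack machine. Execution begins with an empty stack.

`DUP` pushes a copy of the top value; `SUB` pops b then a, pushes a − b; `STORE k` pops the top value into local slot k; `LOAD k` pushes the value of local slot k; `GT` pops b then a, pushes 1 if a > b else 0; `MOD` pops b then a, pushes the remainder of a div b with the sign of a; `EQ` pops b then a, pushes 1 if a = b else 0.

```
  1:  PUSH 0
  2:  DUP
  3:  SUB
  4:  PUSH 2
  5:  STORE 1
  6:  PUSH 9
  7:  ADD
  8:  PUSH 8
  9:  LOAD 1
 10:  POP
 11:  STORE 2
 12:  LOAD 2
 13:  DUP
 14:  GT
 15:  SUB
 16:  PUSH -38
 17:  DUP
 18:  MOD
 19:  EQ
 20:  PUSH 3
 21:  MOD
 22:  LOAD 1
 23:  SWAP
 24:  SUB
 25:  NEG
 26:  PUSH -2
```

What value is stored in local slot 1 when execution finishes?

PUSH 0    0
DUP       0 0
SUB       0
PUSH 2    0 2
STORE 1   0
PUSH 9    0 9
ADD       9
PUSH 8    9 8
LOAD 1    9 8 2
POP       9 8
STORE 2   9
LOAD 2    9 8
DUP       9 8 8
GT        9 0
SUB       9
PUSH -38  9 -38
DUP       9 -38 -38
MOD       9 0
EQ        0
PUSH 3    0 3
MOD       0
LOAD 1    0 2
SWAP      2 0
SUB       2
NEG       -2
PUSH -2   -2 -2

2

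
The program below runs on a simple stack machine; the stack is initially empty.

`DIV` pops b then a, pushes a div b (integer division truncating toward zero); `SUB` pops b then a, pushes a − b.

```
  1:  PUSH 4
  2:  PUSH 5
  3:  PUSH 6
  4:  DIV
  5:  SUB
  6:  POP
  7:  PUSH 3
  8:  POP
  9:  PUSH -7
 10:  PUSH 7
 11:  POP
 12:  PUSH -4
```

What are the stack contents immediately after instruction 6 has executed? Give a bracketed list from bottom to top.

[]

PUSH 4  [4]
PUSH 5  [4, 5]
PUSH 6  [4, 5, 6]
DIV     [4, 0]
SUB     [4]
POP     []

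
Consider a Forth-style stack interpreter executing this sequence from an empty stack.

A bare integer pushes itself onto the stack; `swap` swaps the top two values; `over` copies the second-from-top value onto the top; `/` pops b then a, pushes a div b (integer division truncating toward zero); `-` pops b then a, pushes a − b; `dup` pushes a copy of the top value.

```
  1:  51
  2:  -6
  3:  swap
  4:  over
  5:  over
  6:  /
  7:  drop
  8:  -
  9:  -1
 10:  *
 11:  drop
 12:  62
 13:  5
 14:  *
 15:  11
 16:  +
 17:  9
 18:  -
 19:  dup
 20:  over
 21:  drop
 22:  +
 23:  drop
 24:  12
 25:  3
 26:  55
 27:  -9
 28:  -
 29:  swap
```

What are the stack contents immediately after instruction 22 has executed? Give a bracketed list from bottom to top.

[624]

51    [51]
-6    [51, -6]
swap  [-6, 51]
over  [-6, 51, -6]
over  [-6, 51, -6, 51]
/     [-6, 51, 0]
drop  [-6, 51]
-     [-57]
-1    [-57, -1]
*     [57]
drop  []
62    [62]
5     [62, 5]
*     [310]
11    [310, 11]
+     [321]
9     [321, 9]
-     [312]
dup   [312, 312]
over  [312, 312, 312]
drop  [312, 312]
+     [624]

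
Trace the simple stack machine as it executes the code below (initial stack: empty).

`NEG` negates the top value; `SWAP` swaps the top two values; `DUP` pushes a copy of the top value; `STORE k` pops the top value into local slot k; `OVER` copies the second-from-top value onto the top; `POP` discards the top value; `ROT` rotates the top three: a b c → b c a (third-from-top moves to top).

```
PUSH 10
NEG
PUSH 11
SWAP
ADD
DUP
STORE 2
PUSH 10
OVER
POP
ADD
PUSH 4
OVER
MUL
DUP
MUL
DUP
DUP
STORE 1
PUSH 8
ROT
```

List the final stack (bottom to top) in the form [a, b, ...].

[11, 1936, 8, 1936]

PUSH 10  [10]
NEG      [-10]
PUSH 11  [-10, 11]
SWAP     [11, -10]
ADD      [1]
DUP      [1, 1]
STORE 2  [1]
PUSH 10  [1, 10]
OVER     [1, 10, 1]
POP      [1, 10]
ADD      [11]
PUSH 4   [11, 4]
OVER     [11, 4, 11]
MUL      [11, 44]
DUP      [11, 44, 44]
MUL      [11, 1936]
DUP      [11, 1936, 1936]
DUP      [11, 1936, 1936, 1936]
STORE 1  [11, 1936, 1936]
PUSH 8   [11, 1936, 1936, 8]
ROT      [11, 1936, 8, 1936]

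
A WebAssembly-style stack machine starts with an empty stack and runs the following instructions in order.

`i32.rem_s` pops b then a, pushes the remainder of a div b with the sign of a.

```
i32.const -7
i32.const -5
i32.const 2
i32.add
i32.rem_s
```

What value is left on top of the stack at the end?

i32.const -7 : -7
i32.const -5 : -7 -5
i32.const 2  : -7 -5 2
i32.add      : -7 -3
i32.rem_s    : -1

-1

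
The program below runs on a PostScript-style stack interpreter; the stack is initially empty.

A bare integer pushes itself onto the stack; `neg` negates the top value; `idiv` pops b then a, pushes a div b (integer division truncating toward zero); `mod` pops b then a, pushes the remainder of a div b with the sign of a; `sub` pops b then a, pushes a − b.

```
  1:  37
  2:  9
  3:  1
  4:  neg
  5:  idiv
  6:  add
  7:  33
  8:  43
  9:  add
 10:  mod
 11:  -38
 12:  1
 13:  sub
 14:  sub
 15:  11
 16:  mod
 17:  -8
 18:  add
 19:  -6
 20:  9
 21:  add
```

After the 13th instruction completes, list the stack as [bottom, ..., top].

[28, -39]

37   : 37
9    : 37 9
1    : 37 9 1
neg  : 37 9 -1
idiv : 37 -9
add  : 28
33   : 28 33
43   : 28 33 43
add  : 28 76
mod  : 28
-38  : 28 -38
1    : 28 -38 1
sub  : 28 -39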